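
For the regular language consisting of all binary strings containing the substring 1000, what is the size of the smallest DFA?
By Myhill–Nerode, count the distinguishable equivalence classes: 5 classes — one per longest suffix of the input that is a prefix of '1000' (lengths 0 through 3), plus an absorbing 'already seen 1000' class.
5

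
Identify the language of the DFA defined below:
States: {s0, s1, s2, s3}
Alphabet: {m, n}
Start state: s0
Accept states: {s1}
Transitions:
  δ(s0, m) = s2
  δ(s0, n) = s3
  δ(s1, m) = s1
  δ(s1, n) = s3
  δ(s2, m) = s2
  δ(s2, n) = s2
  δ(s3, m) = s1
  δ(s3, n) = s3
Testing a few strings:
  'mnn' → reject
  'mnm' → reject
  'mmn' → reject
  'n' → reject
State roles: s0=no input read; s1=started with n, last symbol m; s2=started with m (dead); s3=started with n, last symbol n
All strings over {m,n} that start with n and end with m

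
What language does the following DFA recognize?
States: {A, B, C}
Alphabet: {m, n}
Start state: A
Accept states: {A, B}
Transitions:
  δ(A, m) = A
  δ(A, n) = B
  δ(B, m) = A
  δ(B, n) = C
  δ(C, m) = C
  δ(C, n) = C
Testing a few strings:
  'mmmn' → accept
  'nnmm' → reject
  'n' → accept
  'nnn' → reject
State roles: A=last symbol not n (ok); B=last symbol n (ok); C=saw nn (dead)
All strings over {m,n} with no two consecutive n's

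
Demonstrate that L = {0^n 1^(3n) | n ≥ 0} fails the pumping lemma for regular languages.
Assume L is regular with pumping length p. Idea: pumping the 0-block breaks the 1:3 ratio.
Choose s = 0^p 1^(3p) (length 4p ≥ p). By the pumping lemma, s = xyz with |xy| ≤ p, |y| > 0, so y = 0^k with k ≥ 1. Then xy²z = 0^(p+k) 1^(3p). For this to be in L we would need 3p = 3(p+k), i.e. 3k = 0, contradicting k ≥ 1. So xy²z ∉ L.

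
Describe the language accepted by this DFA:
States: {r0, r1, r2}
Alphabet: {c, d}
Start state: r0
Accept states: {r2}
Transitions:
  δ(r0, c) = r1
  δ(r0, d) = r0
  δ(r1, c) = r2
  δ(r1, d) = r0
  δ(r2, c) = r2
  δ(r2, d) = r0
Testing a few strings:
  'dccc' → accept
  'cd' → reject
  'd' → reject
  'dd' → reject
State roles: r0=last symbol not c; r1=one trailing c; r2=two trailing c's
All strings over {c,d} ending with cc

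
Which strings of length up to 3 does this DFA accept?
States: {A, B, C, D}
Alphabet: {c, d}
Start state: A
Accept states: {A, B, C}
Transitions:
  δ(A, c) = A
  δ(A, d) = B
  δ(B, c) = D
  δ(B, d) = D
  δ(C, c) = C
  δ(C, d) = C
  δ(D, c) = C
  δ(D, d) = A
ε, c, d, cc, cd, ccc, ccd, dcc, dcd, ddc, ddd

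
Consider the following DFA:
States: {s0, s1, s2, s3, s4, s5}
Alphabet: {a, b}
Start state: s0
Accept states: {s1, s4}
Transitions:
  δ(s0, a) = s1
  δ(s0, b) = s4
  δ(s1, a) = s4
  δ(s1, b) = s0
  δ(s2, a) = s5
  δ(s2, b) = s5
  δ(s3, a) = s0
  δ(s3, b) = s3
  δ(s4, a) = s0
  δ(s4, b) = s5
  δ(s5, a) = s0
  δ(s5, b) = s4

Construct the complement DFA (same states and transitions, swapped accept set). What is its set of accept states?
Complement accept states = All states \ Original accept states
= {s0, s1, s2, s3, s4, s5} \ {s1, s4}
{s0, s2, s3, s5}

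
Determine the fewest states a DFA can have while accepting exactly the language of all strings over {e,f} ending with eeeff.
By Myhill–Nerode, count the distinguishable equivalence classes: 6 classes — one per longest suffix of the input that is a prefix of 'eeeff' (lengths 0 through 5); only the length-5 class is accepting.
6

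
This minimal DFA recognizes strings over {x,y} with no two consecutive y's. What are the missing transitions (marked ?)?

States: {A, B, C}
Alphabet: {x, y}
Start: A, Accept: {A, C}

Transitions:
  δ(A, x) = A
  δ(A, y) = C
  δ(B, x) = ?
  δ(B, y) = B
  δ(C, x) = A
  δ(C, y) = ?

From the language and accept set, identify what each state tracks — A: last symbol not y (ok); B: saw yy (dead); C: last symbol y (ok).
Each missing δ(q, a) is the state matching the new tracked value after reading a.
δ(B, x) = B; δ(C, y) = B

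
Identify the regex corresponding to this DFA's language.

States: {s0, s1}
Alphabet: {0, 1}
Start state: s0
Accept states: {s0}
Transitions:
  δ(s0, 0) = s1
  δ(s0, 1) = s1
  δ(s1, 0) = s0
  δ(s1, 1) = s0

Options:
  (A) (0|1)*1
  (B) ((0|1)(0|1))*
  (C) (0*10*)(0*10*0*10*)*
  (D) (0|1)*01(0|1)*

Check each option against the DFA on short strings; one disagreement eliminates an option:
  (A) (0|1)*1: on ε the DFA stays in s0 and accepts (s0 ∈ Accept), but the regex does not match it → eliminate
  (B) ((0|1)(0|1))*: agrees with the DFA on every string of length ≤ 6
  (C) (0*10*)(0*10*0*10*)*: on ε the DFA stays in s0 and accepts (s0 ∈ Accept), but the regex does not match it → eliminate
  (D) (0|1)*01(0|1)*: on ε the DFA stays in s0 and accepts (s0 ∈ Accept), but the regex does not match it → eliminate
Only (B) is consistent with the DFA.
(B) ((0|1)(0|1))*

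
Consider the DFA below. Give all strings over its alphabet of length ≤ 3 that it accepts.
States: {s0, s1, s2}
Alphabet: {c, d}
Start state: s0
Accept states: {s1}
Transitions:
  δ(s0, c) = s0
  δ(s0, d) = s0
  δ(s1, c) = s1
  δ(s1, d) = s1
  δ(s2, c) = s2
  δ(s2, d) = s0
None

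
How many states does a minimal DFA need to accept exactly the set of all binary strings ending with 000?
By Myhill–Nerode, count the distinguishable equivalence classes: 4 classes — one per longest suffix of the input that is a prefix of '000' (lengths 0 through 3); only the length-3 class is accepting.
4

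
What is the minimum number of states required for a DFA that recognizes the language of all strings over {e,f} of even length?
By Myhill–Nerode, count the distinguishable equivalence classes: two classes — parity of the length.
2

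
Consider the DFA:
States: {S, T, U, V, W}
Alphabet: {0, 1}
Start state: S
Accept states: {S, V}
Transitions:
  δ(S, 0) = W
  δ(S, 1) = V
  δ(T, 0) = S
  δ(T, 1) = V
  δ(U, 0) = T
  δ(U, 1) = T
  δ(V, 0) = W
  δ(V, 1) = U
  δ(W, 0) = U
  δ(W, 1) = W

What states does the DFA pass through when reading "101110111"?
read '1': S → V
  read '0': V → W
  read '1': W → W
  read '1': W → W
  read '1': W → W
  read '0': W → U
  read '1': U → T
  read '1': T → V
  read '1': V → U
S -> V -> W -> W -> W -> W -> U -> T -> V -> U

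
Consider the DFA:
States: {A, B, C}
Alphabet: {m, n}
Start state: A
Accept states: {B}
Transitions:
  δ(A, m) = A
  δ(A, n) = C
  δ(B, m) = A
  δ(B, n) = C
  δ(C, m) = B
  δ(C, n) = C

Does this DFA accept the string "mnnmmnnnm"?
Processing string "mnnmmnnnm":
  A --m--> A
  A --n--> C
  C --n--> C
  C --m--> B
  B --m--> A
  A --n--> C
  C --n--> C
  C --n--> C
  C --m--> B
Final state: B
Accept states: {B}
Yes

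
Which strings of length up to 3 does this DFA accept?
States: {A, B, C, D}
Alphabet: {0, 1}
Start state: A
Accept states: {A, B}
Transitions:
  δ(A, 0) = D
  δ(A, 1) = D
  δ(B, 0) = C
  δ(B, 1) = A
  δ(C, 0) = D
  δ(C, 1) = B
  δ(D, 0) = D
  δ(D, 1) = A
ε, 01, 11, 001, 101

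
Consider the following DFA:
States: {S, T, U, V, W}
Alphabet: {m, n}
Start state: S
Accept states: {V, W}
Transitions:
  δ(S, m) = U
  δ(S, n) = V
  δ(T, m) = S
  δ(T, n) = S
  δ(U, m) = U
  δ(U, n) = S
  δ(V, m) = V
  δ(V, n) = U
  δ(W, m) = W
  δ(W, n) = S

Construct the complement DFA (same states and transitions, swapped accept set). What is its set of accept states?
Complement accept states = All states \ Original accept states
= {S, T, U, V, W} \ {V, W}
{S, T, U}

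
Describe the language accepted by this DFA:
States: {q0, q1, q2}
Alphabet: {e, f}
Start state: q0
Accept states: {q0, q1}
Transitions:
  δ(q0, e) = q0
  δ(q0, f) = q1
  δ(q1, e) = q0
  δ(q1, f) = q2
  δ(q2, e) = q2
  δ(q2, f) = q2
Testing a few strings:
  'feee' → accept
  'ef' → accept
  'ff' → reject
  'ffff' → reject
State roles: q0=last symbol not f (ok); q1=last symbol f (ok); q2=saw ff (dead)
All strings over {e,f} with no two consecutive f's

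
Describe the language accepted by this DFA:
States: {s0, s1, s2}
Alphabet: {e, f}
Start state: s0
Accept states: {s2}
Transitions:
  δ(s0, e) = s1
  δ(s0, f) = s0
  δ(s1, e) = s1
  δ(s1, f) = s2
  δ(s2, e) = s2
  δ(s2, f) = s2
Testing a few strings:
  'ff' → reject
  'fe' → reject
  'efe' → accept
  'f' → reject
State roles: s0=no e seen yet; s1=seen a e, waiting for f; s2=substring ef seen
All strings over {e,f} containing the substring ef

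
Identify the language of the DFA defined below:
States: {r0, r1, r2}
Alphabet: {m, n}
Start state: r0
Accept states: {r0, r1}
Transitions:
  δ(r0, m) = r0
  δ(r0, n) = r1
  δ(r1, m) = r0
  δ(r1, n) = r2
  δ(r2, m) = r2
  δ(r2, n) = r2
Testing a few strings:
  'mmn' → accept
  'n' → accept
  'nn' → reject
  'mnmm' → accept
State roles: r0=last symbol not n (ok); r1=last symbol n (ok); r2=saw nn (dead)
All strings over {m,n} with no two consecutive n's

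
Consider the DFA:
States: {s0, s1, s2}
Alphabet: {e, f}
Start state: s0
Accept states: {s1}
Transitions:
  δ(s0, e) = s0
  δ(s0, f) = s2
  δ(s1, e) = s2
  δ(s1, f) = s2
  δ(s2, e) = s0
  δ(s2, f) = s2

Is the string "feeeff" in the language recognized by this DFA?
Processing string "feeeff":
  s0 --f--> s2
  s2 --e--> s0
  s0 --e--> s0
  s0 --e--> s0
  s0 --f--> s2
  s2 --f--> s2
Final state: s2
Accept states: {s1}
No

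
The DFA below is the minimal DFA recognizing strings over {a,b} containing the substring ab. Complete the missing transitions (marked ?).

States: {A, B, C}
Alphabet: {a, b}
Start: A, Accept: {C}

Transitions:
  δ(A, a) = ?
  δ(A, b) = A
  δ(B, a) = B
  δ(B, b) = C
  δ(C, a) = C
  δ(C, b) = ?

From the language and accept set, identify what each state tracks — A: no a seen yet; B: seen a a, waiting for b; C: substring ab seen.
Each missing δ(q, a) is the state matching the new tracked value after reading a.
δ(A, a) = B; δ(C, b) = C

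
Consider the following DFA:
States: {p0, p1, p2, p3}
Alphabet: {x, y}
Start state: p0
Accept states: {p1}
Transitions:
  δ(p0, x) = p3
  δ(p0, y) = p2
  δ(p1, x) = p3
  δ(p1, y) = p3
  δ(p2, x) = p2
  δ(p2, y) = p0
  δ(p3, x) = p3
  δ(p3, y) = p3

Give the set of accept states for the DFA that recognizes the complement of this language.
Complement accept states = All states \ Original accept states
= {p0, p1, p2, p3} \ {p1}
{p0, p2, p3}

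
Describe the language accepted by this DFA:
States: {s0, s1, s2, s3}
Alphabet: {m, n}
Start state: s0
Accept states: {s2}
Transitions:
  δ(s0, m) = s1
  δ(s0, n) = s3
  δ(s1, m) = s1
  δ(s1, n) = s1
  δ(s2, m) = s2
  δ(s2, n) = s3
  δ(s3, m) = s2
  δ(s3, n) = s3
Testing a few strings:
  'mm' → reject
  'mnn' → reject
  'nmn' → reject
  'nnn' → reject
State roles: s0=no input read; s1=started with m (dead); s2=started with n, last symbol m; s3=started with n, last symbol n
All strings over {m,n} that start with n and end with m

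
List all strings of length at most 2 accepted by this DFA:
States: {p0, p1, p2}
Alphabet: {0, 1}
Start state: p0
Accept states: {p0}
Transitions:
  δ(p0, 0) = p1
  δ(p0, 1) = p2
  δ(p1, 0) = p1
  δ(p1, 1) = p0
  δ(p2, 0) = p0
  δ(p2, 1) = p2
ε, 01, 10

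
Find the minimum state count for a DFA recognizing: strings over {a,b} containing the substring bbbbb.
By Myhill–Nerode, count the distinguishable equivalence classes: 6 classes — one per longest suffix of the input that is a prefix of 'bbbbb' (lengths 0 through 4), plus an absorbing 'already seen bbbbb' class.
6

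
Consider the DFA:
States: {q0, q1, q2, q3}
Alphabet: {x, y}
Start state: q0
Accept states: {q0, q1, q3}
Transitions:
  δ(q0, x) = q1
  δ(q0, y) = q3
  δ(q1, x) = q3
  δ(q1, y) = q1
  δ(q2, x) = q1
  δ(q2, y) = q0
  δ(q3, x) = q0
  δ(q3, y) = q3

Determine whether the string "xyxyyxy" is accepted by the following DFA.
Processing string "xyxyyxy":
  q0 --x--> q1
  q1 --y--> q1
  q1 --x--> q3
  q3 --y--> q3
  q3 --y--> q3
  q3 --x--> q0
  q0 --y--> q3
Final state: q3
Accept states: {q0, q1, q3}
Yes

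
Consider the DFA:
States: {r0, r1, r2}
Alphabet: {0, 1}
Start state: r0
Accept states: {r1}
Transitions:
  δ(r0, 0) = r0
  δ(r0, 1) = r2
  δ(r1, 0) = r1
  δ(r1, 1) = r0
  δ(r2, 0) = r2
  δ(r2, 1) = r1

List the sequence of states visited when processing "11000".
read '1': r0 → r2
  read '1': r2 → r1
  read '0': r1 → r1
  read '0': r1 → r1
  read '0': r1 → r1
r0 -> r2 -> r1 -> r1 -> r1 -> r1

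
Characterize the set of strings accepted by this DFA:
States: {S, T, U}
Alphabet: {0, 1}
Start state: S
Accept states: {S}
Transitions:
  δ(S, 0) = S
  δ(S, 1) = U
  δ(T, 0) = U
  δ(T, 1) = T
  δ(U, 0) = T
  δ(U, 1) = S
Testing a few strings:
  '1' → reject
  '00' → accept
  '01' → reject
  '0010' → reject
State roles: S=value ≡ 0 (mod 3); T=value ≡ 2 (mod 3); U=value ≡ 1 (mod 3)
All binary strings representing a multiple of 3 (read in base 2; leading zeros allowed and ε counts as 0)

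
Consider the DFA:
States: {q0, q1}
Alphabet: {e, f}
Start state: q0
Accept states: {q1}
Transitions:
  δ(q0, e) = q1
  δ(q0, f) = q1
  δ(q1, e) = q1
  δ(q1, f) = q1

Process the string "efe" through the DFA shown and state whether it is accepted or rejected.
Processing string "efe":
  q0 --e--> q1
  q1 --f--> q1
  q1 --e--> q1
Final state: q1
Accept states: {q1}
Yes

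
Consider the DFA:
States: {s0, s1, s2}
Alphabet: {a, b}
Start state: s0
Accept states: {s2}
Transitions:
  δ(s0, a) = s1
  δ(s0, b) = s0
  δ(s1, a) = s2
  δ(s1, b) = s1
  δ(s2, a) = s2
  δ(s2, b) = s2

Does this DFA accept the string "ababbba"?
Processing string "ababbba":
  s0 --a--> s1
  s1 --b--> s1
  s1 --a--> s2
  s2 --b--> s2
  s2 --b--> s2
  s2 --b--> s2
  s2 --a--> s2
Final state: s2
Accept states: {s2}
Yes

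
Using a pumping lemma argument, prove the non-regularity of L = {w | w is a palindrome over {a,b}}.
Assume L is regular with pumping length p. Idea: pumping the leading a-block breaks the symmetry.
Choose s = a^p b a^p (a palindrome of length 2p+1 ≥ p). By the pumping lemma, s = xyz with |xy| ≤ p, |y| > 0, so y = a^k with k > 0 (xy lies entirely in the first a^p). Then xy²z = a^(p+k) b a^p, which is not a palindrome since p+k ≠ p.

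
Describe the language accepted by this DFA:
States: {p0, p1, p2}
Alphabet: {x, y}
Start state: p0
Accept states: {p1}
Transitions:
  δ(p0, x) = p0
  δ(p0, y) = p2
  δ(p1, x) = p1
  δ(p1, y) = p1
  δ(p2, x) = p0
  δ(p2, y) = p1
Testing a few strings:
  'yxx' → reject
  'yxy' → reject
  'yyx' → accept
  'yyxy' → accept
State roles: p0=no progress toward yy; p1=substring yy seen; p2=one trailing y
All strings over {x,y} containing the substring yy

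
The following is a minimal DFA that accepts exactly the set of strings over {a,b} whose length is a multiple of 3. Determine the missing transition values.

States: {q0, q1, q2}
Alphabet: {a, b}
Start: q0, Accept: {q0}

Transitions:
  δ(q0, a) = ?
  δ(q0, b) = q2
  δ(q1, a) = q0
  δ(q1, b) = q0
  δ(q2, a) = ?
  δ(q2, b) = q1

From the language and accept set, identify what each state tracks — q0: length ≡ 0 (mod 3); q1: length ≡ 2 (mod 3); q2: length ≡ 1 (mod 3).
Each missing δ(q, a) is the state matching the new tracked value after reading a.
δ(q0, a) = q2; δ(q2, a) = q1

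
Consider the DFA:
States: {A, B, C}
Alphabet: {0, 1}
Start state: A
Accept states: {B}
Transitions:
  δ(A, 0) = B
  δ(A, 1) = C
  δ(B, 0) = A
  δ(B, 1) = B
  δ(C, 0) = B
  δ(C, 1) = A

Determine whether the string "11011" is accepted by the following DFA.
Processing string "11011":
  A --1--> C
  C --1--> A
  A --0--> B
  B --1--> B
  B --1--> B
Final state: B
Accept states: {B}
Yes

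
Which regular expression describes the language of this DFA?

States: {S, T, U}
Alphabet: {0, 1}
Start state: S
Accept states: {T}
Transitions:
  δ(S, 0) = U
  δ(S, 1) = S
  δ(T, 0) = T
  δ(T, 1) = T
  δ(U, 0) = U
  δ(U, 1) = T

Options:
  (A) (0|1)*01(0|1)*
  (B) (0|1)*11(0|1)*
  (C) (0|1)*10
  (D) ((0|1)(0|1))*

Check each option against the DFA on short strings; one disagreement eliminates an option:
  (A) (0|1)*01(0|1)*: agrees with the DFA on every string of length ≤ 6
  (B) (0|1)*11(0|1)*: on '01' the DFA goes S → U → T and accepts (T ∈ Accept), but the regex does not match it → eliminate
  (C) (0|1)*10: on '01' the DFA goes S → U → T and accepts (T ∈ Accept), but the regex does not match it → eliminate
  (D) ((0|1)(0|1))*: on ε the DFA stays in S and rejects (S ∉ Accept), but the regex matches it → eliminate
Only (A) is consistent with the DFA.
(A) (0|1)*01(0|1)*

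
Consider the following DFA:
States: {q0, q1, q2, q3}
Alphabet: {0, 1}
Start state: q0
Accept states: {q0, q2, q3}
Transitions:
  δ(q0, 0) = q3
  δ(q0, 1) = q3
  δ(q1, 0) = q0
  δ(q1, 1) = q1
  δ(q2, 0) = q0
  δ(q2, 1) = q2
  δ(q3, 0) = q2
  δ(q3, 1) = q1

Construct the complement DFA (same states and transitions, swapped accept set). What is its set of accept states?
Complement accept states = All states \ Original accept states
= {q0, q1, q2, q3} \ {q0, q2, q3}
{q1}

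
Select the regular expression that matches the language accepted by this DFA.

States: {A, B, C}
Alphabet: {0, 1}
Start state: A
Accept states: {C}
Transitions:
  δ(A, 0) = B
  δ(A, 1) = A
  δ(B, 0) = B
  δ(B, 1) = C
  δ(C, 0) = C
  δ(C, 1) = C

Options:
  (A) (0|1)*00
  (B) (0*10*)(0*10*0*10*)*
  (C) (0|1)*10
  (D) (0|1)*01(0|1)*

Check each option against the DFA on short strings; one disagreement eliminates an option:
  (A) (0|1)*00: on '00' the DFA goes A → B → B and rejects (B ∉ Accept), but the regex matches it → eliminate
  (B) (0*10*)(0*10*0*10*)*: on '1' the DFA goes A → A and rejects (A ∉ Accept), but the regex matches it → eliminate
  (C) (0|1)*10: on '01' the DFA goes A → B → C and accepts (C ∈ Accept), but the regex does not match it → eliminate
  (D) (0|1)*01(0|1)*: agrees with the DFA on every string of length ≤ 6
Only (D) is consistent with the DFA.
(D) (0|1)*01(0|1)*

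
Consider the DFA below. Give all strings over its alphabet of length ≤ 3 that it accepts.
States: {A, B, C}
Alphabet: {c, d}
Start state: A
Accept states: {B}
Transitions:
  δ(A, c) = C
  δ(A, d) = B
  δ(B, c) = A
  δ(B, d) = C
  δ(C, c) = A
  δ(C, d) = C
d, ccd, dcd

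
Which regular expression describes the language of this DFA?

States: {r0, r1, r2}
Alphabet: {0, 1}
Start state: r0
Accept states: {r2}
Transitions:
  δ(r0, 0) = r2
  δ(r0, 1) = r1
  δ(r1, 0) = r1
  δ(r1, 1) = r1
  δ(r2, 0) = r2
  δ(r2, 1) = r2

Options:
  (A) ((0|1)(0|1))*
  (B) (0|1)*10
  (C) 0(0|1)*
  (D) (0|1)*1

Check each option against the DFA on short strings; one disagreement eliminates an option:
  (A) ((0|1)(0|1))*: on ε the DFA stays in r0 and rejects (r0 ∉ Accept), but the regex matches it → eliminate
  (B) (0|1)*10: on '0' the DFA goes r0 → r2 and accepts (r2 ∈ Accept), but the regex does not match it → eliminate
  (C) 0(0|1)*: agrees with the DFA on every string of length ≤ 6
  (D) (0|1)*1: on '0' the DFA goes r0 → r2 and accepts (r2 ∈ Accept), but the regex does not match it → eliminate
Only (C) is consistent with the DFA.
(C) 0(0|1)*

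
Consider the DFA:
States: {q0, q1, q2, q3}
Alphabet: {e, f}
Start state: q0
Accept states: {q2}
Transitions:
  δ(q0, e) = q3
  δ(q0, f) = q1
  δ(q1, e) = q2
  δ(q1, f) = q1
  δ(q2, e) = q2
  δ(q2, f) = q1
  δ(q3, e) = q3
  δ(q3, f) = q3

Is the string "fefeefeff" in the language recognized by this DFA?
Processing string "fefeefeff":
  q0 --f--> q1
  q1 --e--> q2
  q2 --f--> q1
  q1 --e--> q2
  q2 --e--> q2
  q2 --f--> q1
  q1 --e--> q2
  q2 --f--> q1
  q1 --f--> q1
Final state: q1
Accept states: {q2}
No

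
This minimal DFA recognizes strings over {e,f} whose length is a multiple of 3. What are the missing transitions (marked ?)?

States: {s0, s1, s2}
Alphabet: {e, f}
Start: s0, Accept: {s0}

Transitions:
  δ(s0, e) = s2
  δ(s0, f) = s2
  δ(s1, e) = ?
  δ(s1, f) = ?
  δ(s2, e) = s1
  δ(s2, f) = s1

From the language and accept set, identify what each state tracks — s0: length ≡ 0 (mod 3); s1: length ≡ 2 (mod 3); s2: length ≡ 1 (mod 3).
Each missing δ(q, a) is the state matching the new tracked value after reading a.
δ(s1, e) = s0; δ(s1, f) = s0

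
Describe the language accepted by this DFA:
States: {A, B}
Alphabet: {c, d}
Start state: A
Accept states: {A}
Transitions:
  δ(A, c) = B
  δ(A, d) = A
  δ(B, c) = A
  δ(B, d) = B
Testing a few strings:
  'c' → reject
  'cdc' → accept
  'dc' → reject
  'cd' → reject
State roles: A=even number of c's so far; B=odd number of c's so far
All strings over {c,d} with an even number of c's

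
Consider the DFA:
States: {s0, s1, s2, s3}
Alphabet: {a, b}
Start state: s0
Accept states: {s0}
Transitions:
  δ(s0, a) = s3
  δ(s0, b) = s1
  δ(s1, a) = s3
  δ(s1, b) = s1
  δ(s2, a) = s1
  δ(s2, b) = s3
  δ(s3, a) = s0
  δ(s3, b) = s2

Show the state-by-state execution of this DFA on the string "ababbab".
read 'a': s0 → s3
  read 'b': s3 → s2
  read 'a': s2 → s1
  read 'b': s1 → s1
  read 'b': s1 → s1
  read 'a': s1 → s3
  read 'b': s3 → s2
s0 -> s3 -> s2 -> s1 -> s1 -> s1 -> s3 -> s2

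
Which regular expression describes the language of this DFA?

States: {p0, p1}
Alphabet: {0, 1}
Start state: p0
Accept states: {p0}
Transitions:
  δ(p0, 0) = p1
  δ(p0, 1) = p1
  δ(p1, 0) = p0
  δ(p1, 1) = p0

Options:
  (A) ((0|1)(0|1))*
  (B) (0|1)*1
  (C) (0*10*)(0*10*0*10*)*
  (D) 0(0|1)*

Check each option against the DFA on short strings; one disagreement eliminates an option:
  (A) ((0|1)(0|1))*: agrees with the DFA on every string of length ≤ 6
  (B) (0|1)*1: on ε the DFA stays in p0 and accepts (p0 ∈ Accept), but the regex does not match it → eliminate
  (C) (0*10*)(0*10*0*10*)*: on ε the DFA stays in p0 and accepts (p0 ∈ Accept), but the regex does not match it → eliminate
  (D) 0(0|1)*: on ε the DFA stays in p0 and accepts (p0 ∈ Accept), but the regex does not match it → eliminate
Only (A) is consistent with the DFA.
(A) ((0|1)(0|1))*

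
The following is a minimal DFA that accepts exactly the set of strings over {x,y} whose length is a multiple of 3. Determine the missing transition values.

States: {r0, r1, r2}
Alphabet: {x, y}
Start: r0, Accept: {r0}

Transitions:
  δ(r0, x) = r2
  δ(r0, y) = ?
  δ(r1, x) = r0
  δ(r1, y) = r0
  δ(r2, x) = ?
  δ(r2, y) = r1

From the language and accept set, identify what each state tracks — r0: length ≡ 0 (mod 3); r1: length ≡ 2 (mod 3); r2: length ≡ 1 (mod 3).
Each missing δ(q, a) is the state matching the new tracked value after reading a.
δ(r0, y) = r2; δ(r2, x) = r1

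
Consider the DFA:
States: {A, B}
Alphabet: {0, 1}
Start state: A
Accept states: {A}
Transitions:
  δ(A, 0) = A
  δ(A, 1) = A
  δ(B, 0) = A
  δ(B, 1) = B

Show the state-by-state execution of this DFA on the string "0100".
read '0': A → A
  read '1': A → A
  read '0': A → A
  read '0': A → A
A -> A -> A -> A -> A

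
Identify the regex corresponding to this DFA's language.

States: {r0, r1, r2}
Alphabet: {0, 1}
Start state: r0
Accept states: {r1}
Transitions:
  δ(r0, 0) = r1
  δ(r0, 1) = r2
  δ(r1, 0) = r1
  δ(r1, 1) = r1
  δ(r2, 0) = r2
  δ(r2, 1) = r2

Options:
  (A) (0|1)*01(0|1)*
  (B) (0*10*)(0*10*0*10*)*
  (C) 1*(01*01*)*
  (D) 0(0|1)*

Check each option against the DFA on short strings; one disagreement eliminates an option:
  (A) (0|1)*01(0|1)*: on '0' the DFA goes r0 → r1 and accepts (r1 ∈ Accept), but the regex does not match it → eliminate
  (B) (0*10*)(0*10*0*10*)*: on '0' the DFA goes r0 → r1 and accepts (r1 ∈ Accept), but the regex does not match it → eliminate
  (C) 1*(01*01*)*: on ε the DFA stays in r0 and rejects (r0 ∉ Accept), but the regex matches it → eliminate
  (D) 0(0|1)*: agrees with the DFA on every string of length ≤ 6
Only (D) is consistent with the DFA.
(D) 0(0|1)*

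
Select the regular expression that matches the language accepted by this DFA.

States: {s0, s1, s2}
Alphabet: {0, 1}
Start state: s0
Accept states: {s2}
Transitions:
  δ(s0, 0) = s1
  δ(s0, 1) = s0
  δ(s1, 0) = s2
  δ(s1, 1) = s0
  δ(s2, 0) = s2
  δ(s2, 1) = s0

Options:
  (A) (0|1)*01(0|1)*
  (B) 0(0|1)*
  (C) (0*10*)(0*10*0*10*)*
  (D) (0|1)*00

Check each option against the DFA on short strings; one disagreement eliminates an option:
  (A) (0|1)*01(0|1)*: on '00' the DFA goes s0 → s1 → s2 and accepts (s2 ∈ Accept), but the regex does not match it → eliminate
  (B) 0(0|1)*: on '0' the DFA goes s0 → s1 and rejects (s1 ∉ Accept), but the regex matches it → eliminate
  (C) (0*10*)(0*10*0*10*)*: on '1' the DFA goes s0 → s0 and rejects (s0 ∉ Accept), but the regex matches it → eliminate
  (D) (0|1)*00: agrees with the DFA on every string of length ≤ 6
Only (D) is consistent with the DFA.
(D) (0|1)*00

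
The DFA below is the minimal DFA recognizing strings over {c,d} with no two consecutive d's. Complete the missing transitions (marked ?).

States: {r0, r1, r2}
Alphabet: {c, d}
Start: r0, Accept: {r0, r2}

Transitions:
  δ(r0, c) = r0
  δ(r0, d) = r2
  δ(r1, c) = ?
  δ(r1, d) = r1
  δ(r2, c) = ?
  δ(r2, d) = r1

From the language and accept set, identify what each state tracks — r0: last symbol not d (ok); r1: saw dd (dead); r2: last symbol d (ok).
Each missing δ(q, a) is the state matching the new tracked value after reading a.
δ(r1, c) = r1; δ(r2, c) = r0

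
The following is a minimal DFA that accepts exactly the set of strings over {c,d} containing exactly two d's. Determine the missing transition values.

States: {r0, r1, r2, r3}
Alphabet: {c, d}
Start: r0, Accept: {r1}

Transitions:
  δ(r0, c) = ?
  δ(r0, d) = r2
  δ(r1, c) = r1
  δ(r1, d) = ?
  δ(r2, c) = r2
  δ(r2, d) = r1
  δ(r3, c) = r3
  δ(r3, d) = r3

From the language and accept set, identify what each state tracks — r0: zero d's; r1: two d's; r2: one d; r3: ≥ three d's (dead).
Each missing δ(q, a) is the state matching the new tracked value after reading a.
δ(r0, c) = r0; δ(r1, d) = r3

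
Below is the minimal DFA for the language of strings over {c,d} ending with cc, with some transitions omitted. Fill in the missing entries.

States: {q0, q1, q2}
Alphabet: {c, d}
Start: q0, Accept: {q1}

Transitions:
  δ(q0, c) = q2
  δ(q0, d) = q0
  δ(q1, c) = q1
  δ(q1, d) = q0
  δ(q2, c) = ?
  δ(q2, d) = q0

From the language and accept set, identify what each state tracks — q0: last symbol not c; q1: two trailing c's; q2: one trailing c.
Each missing δ(q, a) is the state matching the new tracked value after reading a.
δ(q2, c) = q1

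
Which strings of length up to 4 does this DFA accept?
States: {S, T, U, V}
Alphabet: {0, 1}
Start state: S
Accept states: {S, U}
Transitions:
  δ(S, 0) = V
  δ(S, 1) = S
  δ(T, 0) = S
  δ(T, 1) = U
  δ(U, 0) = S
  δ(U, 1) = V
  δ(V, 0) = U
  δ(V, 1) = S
ε, 1, 00, 01, 11, 000, 011, 100, 101, 111, 0001, 0010, 0011, 0100, 0101, 0111, 1000, 1011, 1100, 1101, 1111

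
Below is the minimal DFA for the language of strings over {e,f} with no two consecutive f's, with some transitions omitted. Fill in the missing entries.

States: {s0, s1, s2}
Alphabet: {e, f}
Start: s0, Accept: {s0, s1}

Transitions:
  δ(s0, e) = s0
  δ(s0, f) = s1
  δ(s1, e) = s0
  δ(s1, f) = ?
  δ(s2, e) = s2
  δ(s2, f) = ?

From the language and accept set, identify what each state tracks — s0: last symbol not f (ok); s1: last symbol f (ok); s2: saw ff (dead).
Each missing δ(q, a) is the state matching the new tracked value after reading a.
δ(s1, f) = s2; δ(s2, f) = s2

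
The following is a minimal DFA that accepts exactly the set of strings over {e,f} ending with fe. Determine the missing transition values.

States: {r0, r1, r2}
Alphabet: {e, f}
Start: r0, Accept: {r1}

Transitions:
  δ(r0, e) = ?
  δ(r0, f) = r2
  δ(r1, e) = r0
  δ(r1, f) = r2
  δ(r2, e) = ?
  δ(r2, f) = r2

From the language and accept set, identify what each state tracks — r0: no suffix match; r1: suffix is fe; r2: one trailing f.
Each missing δ(q, a) is the state matching the new tracked value after reading a.
δ(r0, e) = r0; δ(r2, e) = r1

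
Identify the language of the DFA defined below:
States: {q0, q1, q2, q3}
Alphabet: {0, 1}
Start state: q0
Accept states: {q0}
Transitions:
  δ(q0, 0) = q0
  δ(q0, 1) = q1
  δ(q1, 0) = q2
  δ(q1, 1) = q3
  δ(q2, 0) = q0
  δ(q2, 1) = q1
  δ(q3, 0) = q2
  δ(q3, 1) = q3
Testing a few strings:
  '01' → reject
  '0001' → reject
  '1' → reject
  '0' → accept
State roles: q0=value ≡ 0 (mod 4); q1=value ≡ 1 (mod 4); q2=value ≡ 2 (mod 4); q3=value ≡ 3 (mod 4)
All binary strings representing a multiple of 4 (read in base 2; leading zeros allowed and ε counts as 0)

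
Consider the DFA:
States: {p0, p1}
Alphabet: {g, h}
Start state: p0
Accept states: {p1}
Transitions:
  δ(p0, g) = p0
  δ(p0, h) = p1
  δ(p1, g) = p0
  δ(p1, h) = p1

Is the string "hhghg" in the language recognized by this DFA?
Processing string "hhghg":
  p0 --h--> p1
  p1 --h--> p1
  p1 --g--> p0
  p0 --h--> p1
  p1 --g--> p0
Final state: p0
Accept states: {p1}
No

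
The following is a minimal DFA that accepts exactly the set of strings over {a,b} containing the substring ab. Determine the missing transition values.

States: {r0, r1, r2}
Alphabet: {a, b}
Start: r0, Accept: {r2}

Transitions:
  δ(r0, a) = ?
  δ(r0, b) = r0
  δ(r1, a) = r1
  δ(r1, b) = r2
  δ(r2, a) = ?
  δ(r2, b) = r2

From the language and accept set, identify what each state tracks — r0: no a seen yet; r1: seen a a, waiting for b; r2: substring ab seen.
Each missing δ(q, a) is the state matching the new tracked value after reading a.
δ(r0, a) = r1; δ(r2, a) = r2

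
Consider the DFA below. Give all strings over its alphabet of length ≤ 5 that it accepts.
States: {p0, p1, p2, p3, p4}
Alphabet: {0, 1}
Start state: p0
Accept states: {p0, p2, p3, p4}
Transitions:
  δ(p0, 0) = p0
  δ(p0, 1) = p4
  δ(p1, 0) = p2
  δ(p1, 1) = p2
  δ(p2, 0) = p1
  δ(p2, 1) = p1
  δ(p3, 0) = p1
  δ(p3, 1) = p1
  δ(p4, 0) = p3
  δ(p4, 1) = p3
ε, 0, 1, 00, 01, 10, 11, 000, 001, 010, 011, 0000, 0001, 0010, 0011, 1000, 1001, 1010, 1011, 1100, 1101, 1110, 1111, 00000, 00001, 00010, 00011, 01000, 01001, 01010, 01011, 01100, 01101, 01110, 01111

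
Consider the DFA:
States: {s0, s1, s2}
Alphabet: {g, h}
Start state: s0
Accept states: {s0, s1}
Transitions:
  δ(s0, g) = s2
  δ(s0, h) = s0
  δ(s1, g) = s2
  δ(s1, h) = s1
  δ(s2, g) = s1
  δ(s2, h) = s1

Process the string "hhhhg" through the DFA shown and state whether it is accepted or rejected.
Processing string "hhhhg":
  s0 --h--> s0
  s0 --h--> s0
  s0 --h--> s0
  s0 --h--> s0
  s0 --g--> s2
Final state: s2
Accept states: {s0, s1}
No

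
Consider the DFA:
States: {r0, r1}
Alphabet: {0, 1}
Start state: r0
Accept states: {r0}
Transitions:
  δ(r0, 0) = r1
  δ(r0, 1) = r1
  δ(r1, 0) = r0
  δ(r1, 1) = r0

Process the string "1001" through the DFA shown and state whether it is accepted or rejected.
Processing string "1001":
  r0 --1--> r1
  r1 --0--> r0
  r0 --0--> r1
  r1 --1--> r0
Final state: r0
Accept states: {r0}
Yes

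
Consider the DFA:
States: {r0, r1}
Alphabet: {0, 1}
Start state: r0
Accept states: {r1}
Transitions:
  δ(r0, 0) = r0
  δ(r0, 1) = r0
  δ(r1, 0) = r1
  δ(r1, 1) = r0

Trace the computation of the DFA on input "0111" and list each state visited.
read '0': r0 → r0
  read '1': r0 → r0
  read '1': r0 → r0
  read '1': r0 → r0
r0 -> r0 -> r0 -> r0 -> r0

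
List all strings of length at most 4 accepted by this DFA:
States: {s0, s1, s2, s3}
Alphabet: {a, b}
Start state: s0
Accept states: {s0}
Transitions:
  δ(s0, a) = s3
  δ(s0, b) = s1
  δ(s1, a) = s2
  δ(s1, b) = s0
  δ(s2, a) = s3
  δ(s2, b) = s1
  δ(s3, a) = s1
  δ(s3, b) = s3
ε, bb, aab, abab, babb, bbbb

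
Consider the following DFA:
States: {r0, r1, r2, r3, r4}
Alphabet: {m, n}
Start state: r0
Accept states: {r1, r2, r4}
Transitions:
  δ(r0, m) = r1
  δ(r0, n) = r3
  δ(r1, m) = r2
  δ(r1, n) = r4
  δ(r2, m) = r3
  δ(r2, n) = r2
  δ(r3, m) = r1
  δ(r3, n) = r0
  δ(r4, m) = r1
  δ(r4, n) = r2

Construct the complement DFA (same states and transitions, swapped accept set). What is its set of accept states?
Complement accept states = All states \ Original accept states
= {r0, r1, r2, r3, r4} \ {r1, r2, r4}
{r0, r3}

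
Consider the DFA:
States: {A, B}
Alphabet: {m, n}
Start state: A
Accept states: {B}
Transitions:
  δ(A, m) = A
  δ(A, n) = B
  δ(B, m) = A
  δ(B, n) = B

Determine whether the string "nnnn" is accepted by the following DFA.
Processing string "nnnn":
  A --n--> B
  B --n--> B
  B --n--> B
  B --n--> B
Final state: B
Accept states: {B}
Yes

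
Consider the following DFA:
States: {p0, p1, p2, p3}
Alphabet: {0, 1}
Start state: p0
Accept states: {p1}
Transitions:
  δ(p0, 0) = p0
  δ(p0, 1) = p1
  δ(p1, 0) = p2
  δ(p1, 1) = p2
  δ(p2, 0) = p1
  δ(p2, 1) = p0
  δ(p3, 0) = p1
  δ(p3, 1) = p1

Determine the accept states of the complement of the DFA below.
Complement accept states = All states \ Original accept states
= {p0, p1, p2, p3} \ {p1}
{p0, p2, p3}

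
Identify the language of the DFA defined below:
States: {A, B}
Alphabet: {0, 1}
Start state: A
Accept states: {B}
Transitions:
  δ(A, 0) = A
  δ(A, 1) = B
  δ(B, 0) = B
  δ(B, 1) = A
Testing a few strings:
  '000' → reject
  '101' → reject
  '1' → accept
  '11' → reject
State roles: A=even number of 1's so far; B=odd number of 1's so far
All binary strings with an odd number of 1's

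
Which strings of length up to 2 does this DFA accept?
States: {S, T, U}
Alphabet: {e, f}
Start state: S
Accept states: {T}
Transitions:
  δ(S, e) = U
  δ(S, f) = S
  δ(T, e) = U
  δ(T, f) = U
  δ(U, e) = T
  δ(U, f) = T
ee, ef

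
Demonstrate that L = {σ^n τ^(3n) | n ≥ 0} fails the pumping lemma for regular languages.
Assume L is regular with pumping length p. Idea: pumping the σ-block breaks the 1:3 ratio.
Choose s = σ^p τ^(3p) (length 4p ≥ p). By the pumping lemma, s = xyz with |xy| ≤ p, |y| > 0, so y = σ^k with k ≥ 1. Then xy²z = σ^(p+k) τ^(3p). For this to be in L we would need 3p = 3(p+k), i.e. 3k = 0, contradicting k ≥ 1. So xy²z ∉ L.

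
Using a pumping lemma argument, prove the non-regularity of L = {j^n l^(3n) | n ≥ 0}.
Assume L is regular with pumping length p. Idea: pumping the j-block breaks the 1:3 ratio.
Choose s = j^p l^(3p) (length 4p ≥ p). By the pumping lemma, s = xyz with |xy| ≤ p, |y| > 0, so y = j^k with k ≥ 1. Then xy²z = j^(p+k) l^(3p). For this to be in L we would need 3p = 3(p+k), i.e. 3k = 0, contradicting k ≥ 1. So xy²z ∉ L.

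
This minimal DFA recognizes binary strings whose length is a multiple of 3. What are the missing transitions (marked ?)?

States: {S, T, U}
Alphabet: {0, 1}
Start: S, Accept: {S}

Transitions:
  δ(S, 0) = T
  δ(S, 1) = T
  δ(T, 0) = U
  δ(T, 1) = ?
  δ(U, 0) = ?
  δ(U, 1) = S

From the language and accept set, identify what each state tracks — S: length ≡ 0 (mod 3); T: length ≡ 1 (mod 3); U: length ≡ 2 (mod 3).
Each missing δ(q, a) is the state matching the new tracked value after reading a.
δ(T, 1) = U; δ(U, 0) = S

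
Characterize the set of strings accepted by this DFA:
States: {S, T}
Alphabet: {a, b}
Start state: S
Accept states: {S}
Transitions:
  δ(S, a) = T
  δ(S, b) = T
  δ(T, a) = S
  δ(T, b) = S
Testing a few strings:
  'bb' → accept
  'bbb' → reject
  'baa' → reject
  'aab' → reject
State roles: S=even length so far; T=odd length so far
All strings over {a,b} of even length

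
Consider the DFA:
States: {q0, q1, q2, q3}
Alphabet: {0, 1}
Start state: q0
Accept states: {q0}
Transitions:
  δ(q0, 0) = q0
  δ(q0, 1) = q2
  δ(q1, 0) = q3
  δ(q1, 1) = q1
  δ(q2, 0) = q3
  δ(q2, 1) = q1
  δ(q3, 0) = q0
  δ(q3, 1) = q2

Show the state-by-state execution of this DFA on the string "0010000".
read '0': q0 → q0
  read '0': q0 → q0
  read '1': q0 → q2
  read '0': q2 → q3
  read '0': q3 → q0
  read '0': q0 → q0
  read '0': q0 → q0
q0 -> q0 -> q0 -> q2 -> q3 -> q0 -> q0 -> q0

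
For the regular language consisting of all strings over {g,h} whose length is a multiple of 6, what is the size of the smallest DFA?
By Myhill–Nerode, count the distinguishable equivalence classes: 6 classes — one per residue of the length mod 6; class i is distinguished from class j by any string of length (6 − i) mod 6.
6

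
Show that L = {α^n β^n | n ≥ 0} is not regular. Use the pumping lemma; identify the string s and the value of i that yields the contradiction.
Assume L is regular with pumping length p. Idea: pumping the α-block changes the count balance.
Choose s = α^p β^p (length 2p ≥ p). By the pumping lemma, s = xyz with |xy| ≤ p, |y| > 0. So y = α^k for some k > 0 (since xy is entirely within the α's). Pumping gives xy²z = α^(p+k) β^p, which is not in L since p+k ≠ p.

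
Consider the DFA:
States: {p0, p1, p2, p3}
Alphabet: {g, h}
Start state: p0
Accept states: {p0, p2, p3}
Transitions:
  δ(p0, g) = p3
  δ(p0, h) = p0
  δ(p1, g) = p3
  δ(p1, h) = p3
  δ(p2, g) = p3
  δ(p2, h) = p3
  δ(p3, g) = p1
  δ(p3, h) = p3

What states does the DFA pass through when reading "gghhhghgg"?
read 'g': p0 → p3
  read 'g': p3 → p1
  read 'h': p1 → p3
  read 'h': p3 → p3
  read 'h': p3 → p3
  read 'g': p3 → p1
  read 'h': p1 → p3
  read 'g': p3 → p1
  read 'g': p1 → p3
p0 -> p3 -> p1 -> p3 -> p3 -> p3 -> p1 -> p3 -> p1 -> p3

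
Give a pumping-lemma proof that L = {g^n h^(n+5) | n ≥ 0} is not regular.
Assume L is regular with pumping length p. Idea: pumping the g-block breaks the fixed offset of 5.
Choose s = g^p h^(p+5) ∈ L. By the pumping lemma, s = xyz with |xy| ≤ p, |y| > 0, so y = g^k with k ≥ 1. Then xy²z = g^(p+k) h^(p+5). For this to be in L we would need p+5 = (p+k)+5, i.e. k = 0, contradicting k ≥ 1. So xy²z ∉ L.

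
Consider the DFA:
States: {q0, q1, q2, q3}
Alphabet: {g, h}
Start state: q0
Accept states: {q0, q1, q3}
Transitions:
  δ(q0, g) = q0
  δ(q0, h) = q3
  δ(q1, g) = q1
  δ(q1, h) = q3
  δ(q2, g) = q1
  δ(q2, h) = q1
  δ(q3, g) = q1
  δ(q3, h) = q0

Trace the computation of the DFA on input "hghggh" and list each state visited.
read 'h': q0 → q3
  read 'g': q3 → q1
  read 'h': q1 → q3
  read 'g': q3 → q1
  read 'g': q1 → q1
  read 'h': q1 → q3
q0 -> q3 -> q1 -> q3 -> q1 -> q1 -> q3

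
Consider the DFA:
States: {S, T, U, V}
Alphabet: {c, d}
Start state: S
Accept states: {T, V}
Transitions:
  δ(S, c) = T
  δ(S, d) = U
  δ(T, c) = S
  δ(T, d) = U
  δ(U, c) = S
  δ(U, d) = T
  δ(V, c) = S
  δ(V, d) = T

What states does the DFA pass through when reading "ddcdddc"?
read 'd': S → U
  read 'd': U → T
  read 'c': T → S
  read 'd': S → U
  read 'd': U → T
  read 'd': T → U
  read 'c': U → S
S -> U -> T -> S -> U -> T -> U -> S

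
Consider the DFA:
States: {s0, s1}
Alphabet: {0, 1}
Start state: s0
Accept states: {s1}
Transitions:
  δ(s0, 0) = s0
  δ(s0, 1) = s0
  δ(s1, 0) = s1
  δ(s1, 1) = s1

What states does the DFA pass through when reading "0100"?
read '0': s0 → s0
  read '1': s0 → s0
  read '0': s0 → s0
  read '0': s0 → s0
s0 -> s0 -> s0 -> s0 -> s0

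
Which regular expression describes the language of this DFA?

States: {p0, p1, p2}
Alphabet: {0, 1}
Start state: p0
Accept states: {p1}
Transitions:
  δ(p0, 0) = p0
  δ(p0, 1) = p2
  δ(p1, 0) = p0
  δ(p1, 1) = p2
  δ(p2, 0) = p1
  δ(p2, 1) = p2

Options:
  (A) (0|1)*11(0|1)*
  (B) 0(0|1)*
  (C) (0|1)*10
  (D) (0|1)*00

Check each option against the DFA on short strings; one disagreement eliminates an option:
  (A) (0|1)*11(0|1)*: on '10' the DFA goes p0 → p2 → p1 and accepts (p1 ∈ Accept), but the regex does not match it → eliminate
  (B) 0(0|1)*: on '0' the DFA goes p0 → p0 and rejects (p0 ∉ Accept), but the regex matches it → eliminate
  (C) (0|1)*10: agrees with the DFA on every string of length ≤ 6
  (D) (0|1)*00: on '00' the DFA goes p0 → p0 → p0 and rejects (p0 ∉ Accept), but the regex matches it → eliminate
Only (C) is consistent with the DFA.
(C) (0|1)*10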